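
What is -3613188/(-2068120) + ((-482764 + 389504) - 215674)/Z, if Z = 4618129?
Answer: 4011813925293/2387711236870 ≈ 1.6802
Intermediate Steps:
-3613188/(-2068120) + ((-482764 + 389504) - 215674)/Z = -3613188/(-2068120) + ((-482764 + 389504) - 215674)/4618129 = -3613188*(-1/2068120) + (-93260 - 215674)*(1/4618129) = 903297/517030 - 308934*1/4618129 = 903297/517030 - 308934/4618129 = 4011813925293/2387711236870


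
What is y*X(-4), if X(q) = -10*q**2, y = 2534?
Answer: -405440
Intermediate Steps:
y*X(-4) = 2534*(-10*(-4)**2) = 2534*(-10*16) = 2534*(-160) = -405440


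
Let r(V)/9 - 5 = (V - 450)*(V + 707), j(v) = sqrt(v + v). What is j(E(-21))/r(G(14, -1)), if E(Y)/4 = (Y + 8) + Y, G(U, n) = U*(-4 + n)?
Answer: -4*I*sqrt(17)/2981115 ≈ -5.5323e-6*I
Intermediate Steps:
E(Y) = 32 + 8*Y (E(Y) = 4*((Y + 8) + Y) = 4*((8 + Y) + Y) = 4*(8 + 2*Y) = 32 + 8*Y)
j(v) = sqrt(2)*sqrt(v) (j(v) = sqrt(2*v) = sqrt(2)*sqrt(v))
r(V) = 45 + 9*(-450 + V)*(707 + V) (r(V) = 45 + 9*((V - 450)*(V + 707)) = 45 + 9*((-450 + V)*(707 + V)) = 45 + 9*(-450 + V)*(707 + V))
j(E(-21))/r(G(14, -1)) = (sqrt(2)*sqrt(32 + 8*(-21)))/(-2863305 + 9*(14*(-4 - 1))**2 + 2313*(14*(-4 - 1))) = (sqrt(2)*sqrt(32 - 168))/(-2863305 + 9*(14*(-5))**2 + 2313*(14*(-5))) = (sqrt(2)*sqrt(-136))/(-2863305 + 9*(-70)**2 + 2313*(-70)) = (sqrt(2)*(2*I*sqrt(34)))/(-2863305 + 9*4900 - 161910) = (4*I*sqrt(17))/(-2863305 + 44100 - 161910) = (4*I*sqrt(17))/(-2981115) = (4*I*sqrt(17))*(-1/2981115) = -4*I*sqrt(17)/2981115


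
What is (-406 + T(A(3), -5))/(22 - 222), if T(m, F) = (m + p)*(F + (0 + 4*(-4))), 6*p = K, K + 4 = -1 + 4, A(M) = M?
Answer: 931/400 ≈ 2.3275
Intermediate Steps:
K = -1 (K = -4 + (-1 + 4) = -4 + 3 = -1)
p = -⅙ (p = (⅙)*(-1) = -⅙ ≈ -0.16667)
T(m, F) = (-16 + F)*(-⅙ + m) (T(m, F) = (m - ⅙)*(F + (0 + 4*(-4))) = (-⅙ + m)*(F + (0 - 16)) = (-⅙ + m)*(F - 16) = (-⅙ + m)*(-16 + F) = (-16 + F)*(-⅙ + m))
(-406 + T(A(3), -5))/(22 - 222) = (-406 + (8/3 - 16*3 - ⅙*(-5) - 5*3))/(22 - 222) = (-406 + (8/3 - 48 + ⅚ - 15))/(-200) = (-406 - 119/2)*(-1/200) = -931/2*(-1/200) = 931/400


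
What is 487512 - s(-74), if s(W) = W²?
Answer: 482036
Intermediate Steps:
487512 - s(-74) = 487512 - 1*(-74)² = 487512 - 1*5476 = 487512 - 5476 = 482036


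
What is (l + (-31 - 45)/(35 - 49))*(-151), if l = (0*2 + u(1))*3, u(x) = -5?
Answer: 10117/7 ≈ 1445.3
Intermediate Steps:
l = -15 (l = (0*2 - 5)*3 = (0 - 5)*3 = -5*3 = -15)
(l + (-31 - 45)/(35 - 49))*(-151) = (-15 + (-31 - 45)/(35 - 49))*(-151) = (-15 - 76/(-14))*(-151) = (-15 - 76*(-1/14))*(-151) = (-15 + 38/7)*(-151) = -67/7*(-151) = 10117/7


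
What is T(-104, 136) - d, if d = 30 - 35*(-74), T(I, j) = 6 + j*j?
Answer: 15882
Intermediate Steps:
T(I, j) = 6 + j²
d = 2620 (d = 30 + 2590 = 2620)
T(-104, 136) - d = (6 + 136²) - 1*2620 = (6 + 18496) - 2620 = 18502 - 2620 = 15882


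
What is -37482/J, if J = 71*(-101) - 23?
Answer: 6247/1199 ≈ 5.2102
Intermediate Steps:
J = -7194 (J = -7171 - 23 = -7194)
-37482/J = -37482/(-7194) = -37482*(-1/7194) = 6247/1199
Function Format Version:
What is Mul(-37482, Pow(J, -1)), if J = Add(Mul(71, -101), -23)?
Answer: Rational(6247, 1199) ≈ 5.2102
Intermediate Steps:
J = -7194 (J = Add(-7171, -23) = -7194)
Mul(-37482, Pow(J, -1)) = Mul(-37482, Pow(-7194, -1)) = Mul(-37482, Rational(-1, 7194)) = Rational(6247, 1199)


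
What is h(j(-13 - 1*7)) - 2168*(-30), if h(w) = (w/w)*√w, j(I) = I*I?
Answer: 65060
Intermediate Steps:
j(I) = I²
h(w) = √w (h(w) = 1*√w = √w)
h(j(-13 - 1*7)) - 2168*(-30) = √((-13 - 1*7)²) - 2168*(-30) = √((-13 - 7)²) + 65040 = √((-20)²) + 65040 = √400 + 65040 = 20 + 65040 = 65060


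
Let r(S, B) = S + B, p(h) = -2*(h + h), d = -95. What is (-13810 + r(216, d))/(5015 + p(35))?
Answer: -351/125 ≈ -2.8080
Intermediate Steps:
p(h) = -4*h
r(S, B) = B + S
(-13810 + r(216, d))/(5015 + p(35)) = (-13810 + (-95 + 216))/(5015 - 4*35) = (-13810 + 121)/(5015 - 140) = -13689/4875 = -13689*1/4875 = -351/125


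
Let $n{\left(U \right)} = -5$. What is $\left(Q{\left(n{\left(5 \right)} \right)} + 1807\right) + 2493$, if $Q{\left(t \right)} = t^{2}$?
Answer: $4325$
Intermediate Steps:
$\left(Q{\left(n{\left(5 \right)} \right)} + 1807\right) + 2493 = \left(\left(-5\right)^{2} + 1807\right) + 2493 = \left(25 + 1807\right) + 2493 = 1832 + 2493 = 4325$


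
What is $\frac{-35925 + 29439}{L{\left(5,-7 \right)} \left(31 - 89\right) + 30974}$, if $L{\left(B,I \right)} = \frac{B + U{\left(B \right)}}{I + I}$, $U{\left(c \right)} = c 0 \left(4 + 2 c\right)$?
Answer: $- \frac{15134}{72321} \approx -0.20926$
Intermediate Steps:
$U{\left(c \right)} = 0$ ($U{\left(c \right)} = 0 \left(4 + 2 c\right) = 0$)
$L{\left(B,I \right)} = \frac{B}{2 I}$ ($L{\left(B,I \right)} = \frac{B + 0}{I + I} = \frac{B}{2 I}$)
$\frac{-35925 + 29439}{L{\left(5,-7 \right)} \left(31 - 89\right) + 30974} = \frac{-35925 + 29439}{\frac{1}{2} \cdot 5 \frac{1}{-7} \left(31 - 89\right) + 30974} = - \frac{6486}{\frac{1}{2} \cdot 5 \left(- \frac{1}{7}\right) \left(-58\right) + 30974} = - \frac{6486}{\left(- \frac{5}{14}\right) \left(-58\right) + 30974} = - \frac{6486}{\frac{145}{7} + 30974} = - \frac{6486}{\frac{216963}{7}} = \left(-6486\right) \frac{7}{216963} = - \frac{15134}{72321}$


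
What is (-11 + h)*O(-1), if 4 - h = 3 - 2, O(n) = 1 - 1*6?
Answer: 40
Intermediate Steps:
O(n) = -5 (O(n) = 1 - 6 = -5)
h = 3 (h = 4 - (3 - 2) = 4 - 1*1 = 4 - 1 = 3)
(-11 + h)*O(-1) = (-11 + 3)*(-5) = -8*(-5) = 40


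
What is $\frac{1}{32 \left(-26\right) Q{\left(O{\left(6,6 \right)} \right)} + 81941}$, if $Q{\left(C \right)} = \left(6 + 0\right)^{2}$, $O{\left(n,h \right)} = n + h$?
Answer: $\frac{1}{51989} \approx 1.9235 \cdot 10^{-5}$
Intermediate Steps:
$O{\left(n,h \right)} = h + n$
$Q{\left(C \right)} = 36$ ($Q{\left(C \right)} = 6^{2} = 36$)
$\frac{1}{32 \left(-26\right) Q{\left(O{\left(6,6 \right)} \right)} + 81941} = \frac{1}{32 \left(-26\right) 36 + 81941} = \frac{1}{\left(-832\right) 36 + 81941} = \frac{1}{-29952 + 81941} = \frac{1}{51989}$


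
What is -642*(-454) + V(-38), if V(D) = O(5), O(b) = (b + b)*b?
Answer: 291518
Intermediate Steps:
O(b) = 2*b² (O(b) = (2*b)*b = 2*b²)
V(D) = 50 (V(D) = 2*5² = 2*25 = 50)
-642*(-454) + V(-38) = -642*(-454) + 50 = 291468 + 50 = 291518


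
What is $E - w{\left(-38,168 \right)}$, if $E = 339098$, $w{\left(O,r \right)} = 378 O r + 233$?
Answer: $2752017$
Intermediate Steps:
$w{\left(O,r \right)} = 233 + 378 O r$ ($w{\left(O,r \right)} = 378 O r + 233 = 233 + 378 O r$)
$E - w{\left(-38,168 \right)} = 339098 - \left(233 + 378 \left(-38\right) 168\right) = 339098 - \left(233 - 2413152\right) = 339098 - -2412919 = 339098 + 2412919 = 2752017$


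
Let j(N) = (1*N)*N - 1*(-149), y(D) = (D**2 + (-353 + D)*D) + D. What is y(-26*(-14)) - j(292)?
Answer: 51451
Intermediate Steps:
y(D) = D + D**2 + D*(-353 + D) (y(D) = (D**2 + D*(-353 + D)) + D = D + D**2 + D*(-353 + D))
j(N) = 149 + N**2 (j(N) = N*N + 149 = N**2 + 149 = 149 + N**2)
y(-26*(-14)) - j(292) = 2*(-26*(-14))*(-176 - 26*(-14)) - (149 + 292**2) = 2*364*(-176 + 364) - (149 + 85264) = 2*364*188 - 1*85413 = 136864 - 85413 = 51451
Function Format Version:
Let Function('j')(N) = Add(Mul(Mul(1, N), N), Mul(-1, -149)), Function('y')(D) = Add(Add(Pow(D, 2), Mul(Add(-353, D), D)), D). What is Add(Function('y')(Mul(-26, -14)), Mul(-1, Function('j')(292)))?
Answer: 51451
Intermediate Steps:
Function('y')(D) = Add(D, Pow(D, 2), Mul(D, Add(-353, D))) (Function('y')(D) = Add(Add(Pow(D, 2), Mul(D, Add(-353, D))), D) = Add(D, Pow(D, 2), Mul(D, Add(-353, D))))
Function('j')(N) = Add(149, Pow(N, 2)) (Function('j')(N) = Add(Mul(N, N), 149) = Add(Pow(N, 2), 149) = Add(149, Pow(N, 2)))
Add(Function('y')(Mul(-26, -14)), Mul(-1, Function('j')(292))) = Add(Mul(2, Mul(-26, -14), Add(-176, Mul(-26, -14))), Mul(-1, Add(149, Pow(292, 2)))) = Add(Mul(2, 364, Add(-176, 364)), Mul(-1, Add(149, 85264))) = Add(Mul(2, 364, 188), Mul(-1, 85413)) = Add(136864, -85413) = 51451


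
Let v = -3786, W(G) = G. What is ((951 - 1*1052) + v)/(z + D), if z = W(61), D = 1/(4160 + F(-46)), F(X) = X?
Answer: -15991118/250955 ≈ -63.721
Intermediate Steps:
D = 1/4114 (D = 1/(4160 - 46) = 1/4114 ≈ 0.00024307)
z = 61
((951 - 1*1052) + v)/(z + D) = ((951 - 1*1052) - 3786)/(61 + 1/4114) = ((951 - 1052) - 3786)/(250955/4114) = (-101 - 3786)*(4114/250955) = -3887*4114/250955 = -15991118/250955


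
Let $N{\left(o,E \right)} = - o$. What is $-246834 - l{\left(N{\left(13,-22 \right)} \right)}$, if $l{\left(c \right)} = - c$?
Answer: $-246847$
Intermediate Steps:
$-246834 - l{\left(N{\left(13,-22 \right)} \right)} = -246834 - - \left(-1\right) 13 = -246834 - \left(-1\right) \left(-13\right) = -246834 - 13 = -246847$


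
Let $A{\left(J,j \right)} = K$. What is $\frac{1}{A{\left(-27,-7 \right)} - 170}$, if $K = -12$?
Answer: $- \frac{1}{182} \approx -0.0054945$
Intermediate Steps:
$A{\left(J,j \right)} = -12$
$\frac{1}{A{\left(-27,-7 \right)} - 170} = \frac{1}{-12 - 170} = \frac{1}{-182} = - \frac{1}{182}$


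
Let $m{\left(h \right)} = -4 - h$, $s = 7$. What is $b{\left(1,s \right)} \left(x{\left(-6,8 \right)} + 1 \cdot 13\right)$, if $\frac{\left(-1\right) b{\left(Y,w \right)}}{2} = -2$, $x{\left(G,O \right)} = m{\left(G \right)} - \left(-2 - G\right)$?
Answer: $44$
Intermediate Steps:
$x{\left(G,O \right)} = -2$ ($x{\left(G,O \right)} = \left(-4 - G\right) - \left(-2 - G\right) = \left(-4 - G\right) + \left(2 + G\right) = -2$)
$b{\left(Y,w \right)} = 4$ ($b{\left(Y,w \right)} = \left(-2\right) \left(-2\right) = 4$)
$b{\left(1,s \right)} \left(x{\left(-6,8 \right)} + 1 \cdot 13\right) = 4 \left(-2 + 1 \cdot 13\right) = 4 \left(-2 + 13\right) = 4 \cdot 11 = 44$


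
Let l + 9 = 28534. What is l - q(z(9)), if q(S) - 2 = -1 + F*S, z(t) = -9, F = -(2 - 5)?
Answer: 28551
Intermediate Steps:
l = 28525 (l = -9 + 28534 = 28525)
F = 3 (F = -1*(-3) = 3)
q(S) = 1 + 3*S (q(S) = 2 + (-1 + 3*S) = 1 + 3*S)
l - q(z(9)) = 28525 - (1 + 3*(-9)) = 28525 - (1 - 27) = 28525 - 1*(-26) = 28525 + 26 = 28551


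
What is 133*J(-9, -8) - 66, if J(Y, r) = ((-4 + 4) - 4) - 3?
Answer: -997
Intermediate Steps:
J(Y, r) = -7 (J(Y, r) = (0 - 4) - 3 = -4 - 3 = -7)
133*J(-9, -8) - 66 = 133*(-7) - 66 = -931 - 66 = -997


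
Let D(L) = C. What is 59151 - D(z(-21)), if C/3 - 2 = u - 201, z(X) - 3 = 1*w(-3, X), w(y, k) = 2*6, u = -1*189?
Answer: 60315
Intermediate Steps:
u = -189
w(y, k) = 12
z(X) = 15 (z(X) = 3 + 1*12 = 3 + 12 = 15)
C = -1164 (C = 6 + 3*(-189 - 201) = 6 + 3*(-390) = 6 - 1170 = -1164)
D(L) = -1164
59151 - D(z(-21)) = 59151 - 1*(-1164) = 59151 + 1164 = 60315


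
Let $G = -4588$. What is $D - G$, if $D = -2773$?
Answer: $1815$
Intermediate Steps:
$D - G = -2773 - -4588 = -2773 + 4588 = 1815$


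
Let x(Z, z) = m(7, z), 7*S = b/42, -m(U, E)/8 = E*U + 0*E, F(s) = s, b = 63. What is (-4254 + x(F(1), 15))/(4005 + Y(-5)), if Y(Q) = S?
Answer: -23772/18691 ≈ -1.2718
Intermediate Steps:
m(U, E) = -8*E*U (m(U, E) = -8*(E*U + 0*E) = -8*(E*U + 0) = -8*E*U)
S = 3/14 (S = (63/42)/7 = (63*(1/42))/7 = (⅐)*(3/2) = 3/14 ≈ 0.21429)
Y(Q) = 3/14
x(Z, z) = -56*z (x(Z, z) = -8*z*7 = -56*z)
(-4254 + x(F(1), 15))/(4005 + Y(-5)) = (-4254 - 56*15)/(4005 + 3/14) = (-4254 - 840)/(56073/14) = -5094*14/56073 = -23772/18691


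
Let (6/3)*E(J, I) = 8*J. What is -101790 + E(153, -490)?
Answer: -101178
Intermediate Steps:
E(J, I) = 4*J (E(J, I) = (8*J)/2 = 4*J)
-101790 + E(153, -490) = -101790 + 4*153 = -101790 + 612 = -101178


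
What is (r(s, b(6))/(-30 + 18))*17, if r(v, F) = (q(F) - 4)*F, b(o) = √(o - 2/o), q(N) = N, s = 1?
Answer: -289/36 + 17*√51/9 ≈ 5.4616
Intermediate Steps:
r(v, F) = F*(-4 + F) (r(v, F) = (F - 4)*F = (-4 + F)*F = F*(-4 + F))
(r(s, b(6))/(-30 + 18))*17 = ((√(6 - 2/6)*(-4 + √(6 - 2/6)))/(-30 + 18))*17 = ((√(6 - 2*⅙)*(-4 + √(6 - 2*⅙)))/(-12))*17 = ((√(6 - ⅓)*(-4 + √(6 - ⅓)))*(-1/12))*17 = ((√(17/3)*(-4 + √(17/3)))*(-1/12))*17 = (((√51/3)*(-4 + √51/3))*(-1/12))*17 = ((√51*(-4 + √51/3)/3)*(-1/12))*17 = -√51*(-4 + √51/3)/36*17 = -17*√51*(-4 + √51/3)/36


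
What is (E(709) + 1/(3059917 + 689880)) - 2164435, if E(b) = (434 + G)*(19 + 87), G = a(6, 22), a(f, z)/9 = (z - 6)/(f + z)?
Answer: -55591494234190/26248579 ≈ -2.1179e+6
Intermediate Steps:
a(f, z) = 9*(-6 + z)/(f + z) (a(f, z) = 9*((z - 6)/(f + z)) = 9*((-6 + z)/(f + z)) = 9*(-6 + z)/(f + z))
G = 36/7 (G = 9*(-6 + 22)/(6 + 22) = 9*16/28 = 9*(1/28)*16 = 36/7 ≈ 5.1429)
E(b) = 325844/7 (E(b) = (434 + 36/7)*(19 + 87) = (3074/7)*106 = 325844/7)
(E(709) + 1/(3059917 + 689880)) - 2164435 = (325844/7 + 1/(3059917 + 689880)) - 2164435 = (325844/7 + 1/3749797) - 2164435 = 1221848853675/26248579 - 2164435 = -55591494234190/26248579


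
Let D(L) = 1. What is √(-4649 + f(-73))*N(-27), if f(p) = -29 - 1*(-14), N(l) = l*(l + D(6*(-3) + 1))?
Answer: 1404*I*√1166 ≈ 47942.0*I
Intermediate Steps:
N(l) = l*(1 + l) (N(l) = l*(l + 1) = l*(1 + l))
f(p) = -15 (f(p) = -29 + 14 = -15)
√(-4649 + f(-73))*N(-27) = √(-4649 - 15)*(-27*(1 - 27)) = √(-4664)*(-27*(-26)) = (2*I*√1166)*702 = 1404*I*√1166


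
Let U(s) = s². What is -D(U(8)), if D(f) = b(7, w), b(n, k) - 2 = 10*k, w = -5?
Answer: 48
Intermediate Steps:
b(n, k) = 2 + 10*k
D(f) = -48 (D(f) = 2 + 10*(-5) = 2 - 50 = -48)
-D(U(8)) = -1*(-48) = 48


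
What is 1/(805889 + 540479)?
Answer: 1/1346368 ≈ 7.4274e-7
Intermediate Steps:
1/(805889 + 540479) = 1/1346368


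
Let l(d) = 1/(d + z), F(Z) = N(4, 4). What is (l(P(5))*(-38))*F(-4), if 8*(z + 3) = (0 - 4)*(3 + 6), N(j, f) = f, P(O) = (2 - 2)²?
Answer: 304/15 ≈ 20.267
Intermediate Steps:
P(O) = 0 (P(O) = 0² = 0)
F(Z) = 4
z = -15/2 (z = -3 + ((0 - 4)*(3 + 6))/8 = -3 + (-4*9)/8 = -3 + (⅛)*(-36) = -3 - 9/2 = -15/2 ≈ -7.5000)
l(d) = 1/(-15/2 + d) (l(d) = 1/(d - 15/2) = 1/(-15/2 + d))
(l(P(5))*(-38))*F(-4) = ((2/(-15 + 2*0))*(-38))*4 = ((2/(-15 + 0))*(-38))*4 = ((2/(-15))*(-38))*4 = ((2*(-1/15))*(-38))*4 = -2/15*(-38)*4 = (76/15)*4 = 304/15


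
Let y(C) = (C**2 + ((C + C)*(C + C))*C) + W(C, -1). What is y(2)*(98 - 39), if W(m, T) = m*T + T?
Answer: 1947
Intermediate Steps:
W(m, T) = T + T*m (W(m, T) = T*m + T = T + T*m)
y(C) = -1 + C**2 - C + 4*C**3 (y(C) = (C**2 + ((C + C)*(C + C))*C) - (1 + C) = (C**2 + ((2*C)*(2*C))*C) + (-1 - C) = (C**2 + (4*C**2)*C) + (-1 - C) = (C**2 + 4*C**3) + (-1 - C) = -1 + C**2 - C + 4*C**3)
y(2)*(98 - 39) = (-1 + 2**2 - 1*2 + 4*2**3)*(98 - 39) = (-1 + 4 - 2 + 4*8)*59 = (-1 + 4 - 2 + 32)*59 = 33*59 = 1947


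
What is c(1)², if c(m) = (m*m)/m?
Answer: 1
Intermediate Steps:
c(m) = m (c(m) = m²/m = m)
c(1)² = 1² = 1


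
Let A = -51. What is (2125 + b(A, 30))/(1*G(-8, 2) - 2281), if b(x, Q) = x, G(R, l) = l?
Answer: -2074/2279 ≈ -0.91005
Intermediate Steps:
(2125 + b(A, 30))/(1*G(-8, 2) - 2281) = (2125 - 51)/(1*2 - 2281) = 2074/(2 - 2281) = 2074/(-2279) = 2074*(-1/2279) = -2074/2279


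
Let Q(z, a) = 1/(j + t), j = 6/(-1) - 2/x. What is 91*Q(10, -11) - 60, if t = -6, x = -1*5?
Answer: -3935/58 ≈ -67.845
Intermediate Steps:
x = -5
j = -28/5 (j = 6/(-1) - 2/(-5) = 6*(-1) - 2*(-⅕) = -6 + ⅖ = -28/5 ≈ -5.6000)
Q(z, a) = -5/58 (Q(z, a) = 1/(-28/5 - 6) = 1/(-58/5) = -5/58)
91*Q(10, -11) - 60 = 91*(-5/58) - 60 = -455/58 - 60 = -3935/58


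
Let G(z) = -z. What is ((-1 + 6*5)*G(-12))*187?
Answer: 65076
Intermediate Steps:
((-1 + 6*5)*G(-12))*187 = ((-1 + 6*5)*(-1*(-12)))*187 = ((-1 + 30)*12)*187 = (29*12)*187 = 348*187 = 65076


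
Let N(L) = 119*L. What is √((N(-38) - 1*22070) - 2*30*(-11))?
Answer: 2*I*√6483 ≈ 161.03*I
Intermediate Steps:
√((N(-38) - 1*22070) - 2*30*(-11)) = √((119*(-38) - 1*22070) - 2*30*(-11)) = √((-4522 - 22070) - 60*(-11)) = √(-26592 + 660) = √(-25932) = 2*I*√6483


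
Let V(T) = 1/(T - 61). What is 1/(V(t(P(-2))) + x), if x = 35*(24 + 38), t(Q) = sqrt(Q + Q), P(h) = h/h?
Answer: 8070169/17512134361 + sqrt(2)/17512134361 ≈ 0.00046083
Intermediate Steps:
P(h) = 1
t(Q) = sqrt(2)*sqrt(Q) (t(Q) = sqrt(2*Q) = sqrt(2)*sqrt(Q))
V(T) = 1/(-61 + T)
x = 2170 (x = 35*62 = 2170)
1/(V(t(P(-2))) + x) = 1/(1/(-61 + sqrt(2)*sqrt(1)) + 2170) = 1/(1/(-61 + sqrt(2)*1) + 2170) = 1/(1/(-61 + sqrt(2)) + 2170) = 1/(2170 + 1/(-61 + sqrt(2)))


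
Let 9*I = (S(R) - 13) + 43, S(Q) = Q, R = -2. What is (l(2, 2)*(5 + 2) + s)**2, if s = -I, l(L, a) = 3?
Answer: 25921/81 ≈ 320.01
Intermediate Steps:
I = 28/9 (I = ((-2 - 13) + 43)/9 = (-15 + 43)/9 = (1/9)*28 = 28/9 ≈ 3.1111)
s = -28/9 (s = -1*28/9 = -28/9 ≈ -3.1111)
(l(2, 2)*(5 + 2) + s)**2 = (3*(5 + 2) - 28/9)**2 = (3*7 - 28/9)**2 = (21 - 28/9)**2 = (161/9)**2 = 25921/81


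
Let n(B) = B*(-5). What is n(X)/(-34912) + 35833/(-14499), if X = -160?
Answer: -39456278/15818409 ≈ -2.4943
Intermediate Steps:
n(B) = -5*B
n(X)/(-34912) + 35833/(-14499) = -5*(-160)/(-34912) + 35833/(-14499) = 800*(-1/34912) + 35833*(-1/14499) = -25/1091 - 35833/14499 = -39456278/15818409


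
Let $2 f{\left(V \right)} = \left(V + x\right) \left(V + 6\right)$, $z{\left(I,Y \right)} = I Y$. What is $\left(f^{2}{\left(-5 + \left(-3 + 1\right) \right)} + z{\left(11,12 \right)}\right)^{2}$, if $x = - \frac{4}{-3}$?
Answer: $\frac{25411681}{1296} \approx 19608.0$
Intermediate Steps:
$x = \frac{4}{3}$ ($x = \left(-4\right) \left(- \frac{1}{3}\right) = \frac{4}{3} \approx 1.3333$)
$f{\left(V \right)} = \frac{\left(6 + V\right) \left(\frac{4}{3} + V\right)}{2}$ ($f{\left(V \right)} = \frac{\left(V + \frac{4}{3}\right) \left(V + 6\right)}{2} = \frac{\left(\frac{4}{3} + V\right) \left(6 + V\right)}{2} = \frac{\left(6 + V\right) \left(\frac{4}{3} + V\right)}{2}$)
$\left(f^{2}{\left(-5 + \left(-3 + 1\right) \right)} + z{\left(11,12 \right)}\right)^{2} = \left(\left(4 + \frac{\left(-5 + \left(-3 + 1\right)\right)^{2}}{2} + \frac{11 \left(-5 + \left(-3 + 1\right)\right)}{3}\right)^{2} + 11 \cdot 12\right)^{2} = \left(\left(4 + \frac{\left(-5 - 2\right)^{2}}{2} + \frac{11 \left(-5 - 2\right)}{3}\right)^{2} + 132\right)^{2} = \left(\left(4 + \frac{\left(-7\right)^{2}}{2} + \frac{11}{3} \left(-7\right)\right)^{2} + 132\right)^{2} = \left(\left(4 + \frac{1}{2} \cdot 49 - \frac{77}{3}\right)^{2} + 132\right)^{2} = \left(\left(4 + \frac{49}{2} - \frac{77}{3}\right)^{2} + 132\right)^{2} = \left(\left(\frac{17}{6}\right)^{2} + 132\right)^{2} = \left(\frac{289}{36} + 132\right)^{2} = \left(\frac{5041}{36}\right)^{2} = \frac{25411681}{1296}$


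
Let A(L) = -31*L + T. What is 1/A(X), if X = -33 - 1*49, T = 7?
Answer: 1/2549 ≈ 0.00039231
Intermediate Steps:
X = -82 (X = -33 - 49 = -82)
A(L) = 7 - 31*L (A(L) = -31*L + 7 = 7 - 31*L)
1/A(X) = 1/(7 - 31*(-82)) = 1/(7 + 2542) = 1/2549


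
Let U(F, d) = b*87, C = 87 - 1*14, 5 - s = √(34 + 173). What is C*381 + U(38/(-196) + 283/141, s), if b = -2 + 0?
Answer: 27639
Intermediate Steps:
s = 5 - 3*√23 (s = 5 - √(34 + 173) = 5 - √207 = 5 - 3*√23 ≈ -9.3875)
b = -2
C = 73 (C = 87 - 14 = 73)
U(F, d) = -174 (U(F, d) = -2*87 = -174)
C*381 + U(38/(-196) + 283/141, s) = 73*381 - 174 = 27813 - 174 = 27639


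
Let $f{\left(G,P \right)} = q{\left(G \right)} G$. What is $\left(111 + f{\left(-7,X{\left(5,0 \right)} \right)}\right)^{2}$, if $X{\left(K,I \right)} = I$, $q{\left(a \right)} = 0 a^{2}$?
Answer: $12321$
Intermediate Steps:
$q{\left(a \right)} = 0$
$f{\left(G,P \right)} = 0$ ($f{\left(G,P \right)} = 0 G = 0$)
$\left(111 + f{\left(-7,X{\left(5,0 \right)} \right)}\right)^{2} = \left(111 + 0\right)^{2} = 111^{2} = 12321$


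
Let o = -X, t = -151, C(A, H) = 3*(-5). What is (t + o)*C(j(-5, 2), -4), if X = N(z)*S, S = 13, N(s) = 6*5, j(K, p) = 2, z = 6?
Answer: 8115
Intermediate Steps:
N(s) = 30
C(A, H) = -15
X = 390 (X = 30*13 = 390)
o = -390 (o = -1*390 = -390)
(t + o)*C(j(-5, 2), -4) = (-151 - 390)*(-15) = -541*(-15) = 8115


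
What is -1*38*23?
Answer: -874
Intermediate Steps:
-1*38*23 = -38*23 = -874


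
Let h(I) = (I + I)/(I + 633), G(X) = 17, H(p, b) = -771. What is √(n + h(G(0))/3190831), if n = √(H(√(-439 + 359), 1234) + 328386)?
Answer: √(14391299 + 877886233431025*√327615)/29629145 ≈ 23.924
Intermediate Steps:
h(I) = 2*I/(633 + I) (h(I) = (2*I)/(633 + I) = 2*I/(633 + I))
n = √327615 (n = √(-771 + 328386) = √327615 ≈ 572.38)
√(n + h(G(0))/3190831) = √(√327615 + (2*17/(633 + 17))/3190831) = √(√327615 + (2*17/650)*(1/3190831)) = √(√327615 + (2*17*(1/650))*(1/3190831)) = √(√327615 + (17/325)*(1/3190831)) = √(√327615 + 17/1037020075) = √(17/1037020075 + √327615)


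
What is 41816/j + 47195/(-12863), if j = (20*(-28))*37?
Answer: -189469951/33315170 ≈ -5.6872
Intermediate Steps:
j = -20720 (j = -560*37 = -20720)
41816/j + 47195/(-12863) = 41816/(-20720) + 47195/(-12863) = 41816*(-1/20720) + 47195*(-1/12863) = -5227/2590 - 47195/12863 = -189469951/33315170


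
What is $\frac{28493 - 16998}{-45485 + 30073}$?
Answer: $- \frac{11495}{15412} \approx -0.74585$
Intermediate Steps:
$\frac{28493 - 16998}{-45485 + 30073} = \frac{11495}{-15412} = 11495 \left(- \frac{1}{15412}\right) = - \frac{11495}{15412}$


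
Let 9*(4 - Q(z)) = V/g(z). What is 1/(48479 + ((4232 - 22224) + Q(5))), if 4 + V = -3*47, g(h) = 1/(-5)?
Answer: 9/273694 ≈ 3.2883e-5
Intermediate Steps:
g(h) = -⅕
V = -145 (V = -4 - 3*47 = -4 - 141 = -145)
Q(z) = -689/9 (Q(z) = 4 - (-145)/(9*(-⅕)) = 4 - (-145)*(-5)/9 = 4 - ⅑*725 = 4 - 725/9 = -689/9)
1/(48479 + ((4232 - 22224) + Q(5))) = 1/(48479 + ((4232 - 22224) - 689/9)) = 1/(48479 + (-17992 - 689/9)) = 1/(48479 - 162617/9) = 1/(273694/9) = 9/273694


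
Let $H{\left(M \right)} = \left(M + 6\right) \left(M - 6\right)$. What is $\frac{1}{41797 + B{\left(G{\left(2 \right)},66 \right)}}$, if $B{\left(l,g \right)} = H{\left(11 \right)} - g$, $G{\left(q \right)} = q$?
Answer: $\frac{1}{41816} \approx 2.3914 \cdot 10^{-5}$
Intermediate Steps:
$H{\left(M \right)} = \left(-6 + M\right) \left(6 + M\right)$ ($H{\left(M \right)} = \left(6 + M\right) \left(-6 + M\right) = \left(-6 + M\right) \left(6 + M\right)$)
$B{\left(l,g \right)} = 85 - g$ ($B{\left(l,g \right)} = \left(-36 + 11^{2}\right) - g = \left(-36 + 121\right) - g = 85 - g$)
$\frac{1}{41797 + B{\left(G{\left(2 \right)},66 \right)}} = \frac{1}{41797 + \left(85 - 66\right)} = \frac{1}{41797 + 19} = \frac{1}{41816}$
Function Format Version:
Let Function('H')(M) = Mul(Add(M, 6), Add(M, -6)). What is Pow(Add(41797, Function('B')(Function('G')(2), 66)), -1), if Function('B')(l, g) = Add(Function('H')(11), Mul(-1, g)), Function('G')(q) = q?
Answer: Rational(1, 41816) ≈ 2.3914e-5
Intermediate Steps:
Function('H')(M) = Mul(Add(-6, M), Add(6, M)) (Function('H')(M) = Mul(Add(6, M), Add(-6, M)) = Mul(Add(-6, M), Add(6, M)))
Function('B')(l, g) = Add(85, Mul(-1, g)) (Function('B')(l, g) = Add(Add(-36, Pow(11, 2)), Mul(-1, g)) = Add(Add(-36, 121), Mul(-1, g)) = Add(85, Mul(-1, g)))
Pow(Add(41797, Function('B')(Function('G')(2), 66)), -1) = Pow(Add(41797, Add(85, Mul(-1, 66))), -1) = Pow(Add(41797, Add(85, -66)), -1) = Pow(Add(41797, 19), -1) = Pow(41816, -1) = Rational(1, 41816)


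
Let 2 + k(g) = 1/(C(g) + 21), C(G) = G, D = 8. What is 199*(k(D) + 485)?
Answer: 2787592/29 ≈ 96124.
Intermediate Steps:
k(g) = -2 + 1/(21 + g) (k(g) = -2 + 1/(g + 21) = -2 + 1/(21 + g))
199*(k(D) + 485) = 199*((-41 - 2*8)/(21 + 8) + 485) = 199*((-41 - 16)/29 + 485) = 199*((1/29)*(-57) + 485) = 199*(-57/29 + 485) = 199*(14008/29) = 2787592/29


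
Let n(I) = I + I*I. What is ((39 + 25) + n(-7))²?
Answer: 11236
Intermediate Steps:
n(I) = I + I²
((39 + 25) + n(-7))² = ((39 + 25) - 7*(1 - 7))² = (64 - 7*(-6))² = (64 + 42)² = 106² = 11236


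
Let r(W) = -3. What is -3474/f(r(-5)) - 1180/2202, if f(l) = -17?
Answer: 3814844/18717 ≈ 203.82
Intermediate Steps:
-3474/f(r(-5)) - 1180/2202 = -3474/(-17) - 1180/2202 = -3474*(-1/17) - 1180*1/2202 = 3474/17 - 590/1101 = 3814844/18717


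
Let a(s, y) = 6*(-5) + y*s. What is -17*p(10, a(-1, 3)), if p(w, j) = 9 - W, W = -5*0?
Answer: -153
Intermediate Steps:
a(s, y) = -30 + s*y
W = 0
p(w, j) = 9 (p(w, j) = 9 - 1*0 = 9 + 0 = 9)
-17*p(10, a(-1, 3)) = -17*9 = -153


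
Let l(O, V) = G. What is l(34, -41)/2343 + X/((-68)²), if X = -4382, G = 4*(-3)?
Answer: -1720419/1805672 ≈ -0.95279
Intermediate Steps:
G = -12
l(O, V) = -12
l(34, -41)/2343 + X/((-68)²) = -12/2343 - 4382/((-68)²) = -12*1/2343 - 4382/4624 = -4/781 - 4382*1/4624 = -4/781 - 2191/2312 = -1720419/1805672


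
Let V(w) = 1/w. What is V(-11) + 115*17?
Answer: 21504/11 ≈ 1954.9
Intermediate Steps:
V(-11) + 115*17 = 1/(-11) + 115*17 = -1/11 + 1955 = 21504/11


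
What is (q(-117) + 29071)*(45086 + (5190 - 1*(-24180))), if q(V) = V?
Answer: 2155799024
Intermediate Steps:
(q(-117) + 29071)*(45086 + (5190 - 1*(-24180))) = (-117 + 29071)*(45086 + (5190 - 1*(-24180))) = 28954*(45086 + (5190 + 24180)) = 28954*(45086 + 29370) = 28954*74456 = 2155799024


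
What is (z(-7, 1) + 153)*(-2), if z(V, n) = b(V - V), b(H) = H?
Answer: -306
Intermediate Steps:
z(V, n) = 0 (z(V, n) = V - V = 0)
(z(-7, 1) + 153)*(-2) = (0 + 153)*(-2) = 153*(-2) = -306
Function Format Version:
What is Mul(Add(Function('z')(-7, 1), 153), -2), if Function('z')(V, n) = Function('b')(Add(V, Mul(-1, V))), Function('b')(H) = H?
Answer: -306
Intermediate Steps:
Function('z')(V, n) = 0 (Function('z')(V, n) = Add(V, Mul(-1, V)) = 0)
Mul(Add(Function('z')(-7, 1), 153), -2) = Mul(Add(0, 153), -2) = Mul(153, -2) = -306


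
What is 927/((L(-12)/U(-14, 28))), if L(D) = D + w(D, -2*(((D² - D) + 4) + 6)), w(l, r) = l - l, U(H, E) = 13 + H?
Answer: 309/4 ≈ 77.250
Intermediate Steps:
w(l, r) = 0
L(D) = D (L(D) = D + 0 = D)
927/((L(-12)/U(-14, 28))) = 927/((-12/(13 - 14))) = 927/((-12/(-1))) = 927/((-12*(-1))) = 927/12 = 927*(1/12) = 309/4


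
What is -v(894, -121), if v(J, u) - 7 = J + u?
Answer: -780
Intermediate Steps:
v(J, u) = 7 + J + u (v(J, u) = 7 + (J + u) = 7 + J + u)
-v(894, -121) = -(7 + 894 - 121) = -1*780 = -780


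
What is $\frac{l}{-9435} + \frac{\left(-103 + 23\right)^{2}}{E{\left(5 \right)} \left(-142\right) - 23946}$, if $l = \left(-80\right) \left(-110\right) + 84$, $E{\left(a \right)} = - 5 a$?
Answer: $- \frac{60395516}{48109065} \approx -1.2554$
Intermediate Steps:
$l = 8884$ ($l = 8800 + 84 = 8884$)
$\frac{l}{-9435} + \frac{\left(-103 + 23\right)^{2}}{E{\left(5 \right)} \left(-142\right) - 23946} = \frac{8884}{-9435} + \frac{\left(-103 + 23\right)^{2}}{\left(-5\right) 5 \left(-142\right) - 23946} = 8884 \left(- \frac{1}{9435}\right) + \frac{\left(-80\right)^{2}}{\left(-25\right) \left(-142\right) - 23946} = - \frac{8884}{9435} + \frac{6400}{3550 - 23946} = - \frac{8884}{9435} + \frac{6400}{-20396} = - \frac{8884}{9435} + 6400 \left(- \frac{1}{20396}\right) = - \frac{8884}{9435} - \frac{1600}{5099} = - \frac{60395516}{48109065}$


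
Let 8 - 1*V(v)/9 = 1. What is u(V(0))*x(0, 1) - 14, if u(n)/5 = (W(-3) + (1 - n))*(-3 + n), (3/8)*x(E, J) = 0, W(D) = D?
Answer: -14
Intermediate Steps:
V(v) = 63 (V(v) = 72 - 9*1 = 72 - 9 = 63)
x(E, J) = 0 (x(E, J) = (8/3)*0 = 0)
u(n) = 5*(-3 + n)*(-2 - n) (u(n) = 5*((-3 + (1 - n))*(-3 + n)) = 5*((-2 - n)*(-3 + n)) = 5*((-3 + n)*(-2 - n)) = 5*(-3 + n)*(-2 - n))
u(V(0))*x(0, 1) - 14 = (30 - 5*63**2 + 5*63)*0 - 14 = (30 - 5*3969 + 315)*0 - 14 = (30 - 19845 + 315)*0 - 14 = -19500*0 - 14 = 0 - 14 = -14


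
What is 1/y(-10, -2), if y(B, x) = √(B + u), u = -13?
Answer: -I*√23/23 ≈ -0.20851*I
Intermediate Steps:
y(B, x) = √(-13 + B) (y(B, x) = √(B - 13) = √(-13 + B))
1/y(-10, -2) = 1/(√(-13 - 10)) = 1/(√(-23)) = 1/(I*√23) = -I*√23/23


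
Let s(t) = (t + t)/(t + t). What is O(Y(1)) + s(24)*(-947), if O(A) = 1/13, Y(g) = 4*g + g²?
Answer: -12310/13 ≈ -946.92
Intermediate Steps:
Y(g) = g² + 4*g
O(A) = 1/13
s(t) = 1 (s(t) = (2*t)/((2*t)) = (2*t)*(1/(2*t)) = 1)
O(Y(1)) + s(24)*(-947) = 1/13 + 1*(-947) = 1/13 - 947 = -12310/13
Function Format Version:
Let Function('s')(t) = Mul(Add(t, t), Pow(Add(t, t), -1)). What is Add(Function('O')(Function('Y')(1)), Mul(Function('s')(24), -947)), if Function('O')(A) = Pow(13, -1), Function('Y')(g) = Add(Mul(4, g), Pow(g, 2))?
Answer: Rational(-12310, 13) ≈ -946.92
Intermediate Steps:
Function('Y')(g) = Add(Pow(g, 2), Mul(4, g))
Function('O')(A) = Rational(1, 13)
Function('s')(t) = 1 (Function('s')(t) = Mul(Mul(2, t), Pow(Mul(2, t), -1)) = Mul(Mul(2, t), Mul(Rational(1, 2), Pow(t, -1))) = 1)
Add(Function('O')(Function('Y')(1)), Mul(Function('s')(24), -947)) = Add(Rational(1, 13), Mul(1, -947)) = Add(Rational(1, 13), -947) = Rational(-12310, 13)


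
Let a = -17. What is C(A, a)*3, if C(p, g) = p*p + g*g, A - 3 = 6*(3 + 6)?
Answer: 10614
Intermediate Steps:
A = 57 (A = 3 + 6*(3 + 6) = 3 + 6*9 = 3 + 54 = 57)
C(p, g) = g² + p² (C(p, g) = p² + g² = g² + p²)
C(A, a)*3 = ((-17)² + 57²)*3 = (289 + 3249)*3 = 3538*3 = 10614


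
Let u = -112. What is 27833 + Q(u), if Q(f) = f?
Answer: 27721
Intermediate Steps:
27833 + Q(u) = 27833 - 112 = 27721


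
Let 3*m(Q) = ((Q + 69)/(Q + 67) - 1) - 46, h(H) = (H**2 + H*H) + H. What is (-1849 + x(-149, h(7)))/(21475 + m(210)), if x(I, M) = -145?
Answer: -1657014/17832985 ≈ -0.092919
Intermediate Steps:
h(H) = H + 2*H**2 (h(H) = (H**2 + H**2) + H = 2*H**2 + H = H + 2*H**2)
m(Q) = -47/3 + (69 + Q)/(3*(67 + Q)) (m(Q) = (((Q + 69)/(Q + 67) - 1) - 46)/3 = (((69 + Q)/(67 + Q) - 1) - 46)/3 = ((-1 + (69 + Q)/(67 + Q)) - 46)/3 = (-47 + (69 + Q)/(67 + Q))/3 = -47/3 + (69 + Q)/(3*(67 + Q)))
(-1849 + x(-149, h(7)))/(21475 + m(210)) = (-1849 - 145)/(21475 + 2*(-1540 - 23*210)/(3*(67 + 210))) = -1994/(21475 + (2/3)*(-1540 - 4830)/277) = -1994/(21475 + (2/3)*(1/277)*(-6370)) = -1994/(21475 - 12740/831) = -1994/17832985/831 = -1994*831/17832985 = -1657014/17832985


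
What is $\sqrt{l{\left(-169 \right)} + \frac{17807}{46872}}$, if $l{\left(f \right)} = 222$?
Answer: $\frac{\sqrt{13571255082}}{7812} \approx 14.912$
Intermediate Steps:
$\sqrt{l{\left(-169 \right)} + \frac{17807}{46872}} = \sqrt{222 + \frac{17807}{46872}} = \sqrt{\frac{10423391}{46872}} = \frac{\sqrt{13571255082}}{7812}$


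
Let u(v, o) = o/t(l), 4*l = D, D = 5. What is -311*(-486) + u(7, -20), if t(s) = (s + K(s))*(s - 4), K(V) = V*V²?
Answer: 68167870/451 ≈ 1.5115e+5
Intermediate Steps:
K(V) = V³
l = 5/4 (l = (¼)*5 = 5/4 ≈ 1.2500)
t(s) = (-4 + s)*(s + s³) (t(s) = (s + s³)*(s - 4) = (s + s³)*(-4 + s) = (-4 + s)*(s + s³))
u(v, o) = -256*o/2255 (u(v, o) = o/((5*(-4 + 5/4 + (5/4)³ - 4*(5/4)²)/4)) = o/((5*(-4 + 5/4 + 125/64 - 4*25/16)/4)) = o/((5*(-4 + 5/4 + 125/64 - 25/4)/4)) = o/(((5/4)*(-451/64))) = o/(-2255/256) = o*(-256/2255) = -256*o/2255)
-311*(-486) + u(7, -20) = -311*(-486) - 256/2255*(-20) = 151146 + 1024/451 = 68167870/451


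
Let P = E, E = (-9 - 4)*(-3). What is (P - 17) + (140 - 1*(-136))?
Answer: 298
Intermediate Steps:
E = 39 (E = -13*(-3) = 39)
P = 39
(P - 17) + (140 - 1*(-136)) = (39 - 17) + (140 - 1*(-136)) = 22 + (140 + 136) = 22 + 276 = 298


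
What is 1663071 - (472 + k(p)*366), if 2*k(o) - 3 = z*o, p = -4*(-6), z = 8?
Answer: 1626914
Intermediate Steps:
p = 24
k(o) = 3/2 + 4*o (k(o) = 3/2 + (8*o)/2 = 3/2 + 4*o)
1663071 - (472 + k(p)*366) = 1663071 - (472 + (3/2 + 4*24)*366) = 1663071 - (472 + (3/2 + 96)*366) = 1663071 - (472 + (195/2)*366) = 1663071 - (472 + 35685) = 1663071 - 1*36157 = 1663071 - 36157 = 1626914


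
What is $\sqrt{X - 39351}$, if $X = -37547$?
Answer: $i \sqrt{76898} \approx 277.3 i$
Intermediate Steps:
$\sqrt{X - 39351} = \sqrt{-37547 - 39351} = \sqrt{-76898} = i \sqrt{76898}$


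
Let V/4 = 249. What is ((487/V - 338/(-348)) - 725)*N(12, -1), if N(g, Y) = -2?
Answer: 6966241/4814 ≈ 1447.1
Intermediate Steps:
V = 996 (V = 4*249 = 996)
((487/V - 338/(-348)) - 725)*N(12, -1) = ((487/996 - 338/(-348)) - 725)*(-2) = ((487*(1/996) - 338*(-1/348)) - 725)*(-2) = ((487/996 + 169/174) - 725)*(-2) = (14059/9628 - 725)*(-2) = -6966241/9628*(-2) = 6966241/4814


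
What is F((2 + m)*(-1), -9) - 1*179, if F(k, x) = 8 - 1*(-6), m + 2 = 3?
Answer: -165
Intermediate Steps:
m = 1 (m = -2 + 3 = 1)
F(k, x) = 14 (F(k, x) = 8 + 6 = 14)
F((2 + m)*(-1), -9) - 1*179 = 14 - 1*179 = 14 - 179 = -165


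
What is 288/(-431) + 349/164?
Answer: 103187/70684 ≈ 1.4598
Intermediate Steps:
288/(-431) + 349/164 = 288*(-1/431) + 349*(1/164) = -288/431 + 349/164 = 103187/70684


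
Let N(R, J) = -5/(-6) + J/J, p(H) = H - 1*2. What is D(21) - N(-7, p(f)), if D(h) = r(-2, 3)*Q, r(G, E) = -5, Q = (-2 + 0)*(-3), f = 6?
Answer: -191/6 ≈ -31.833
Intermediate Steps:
p(H) = -2 + H (p(H) = H - 2 = -2 + H)
Q = 6 (Q = -2*(-3) = 6)
N(R, J) = 11/6 (N(R, J) = -5*(-⅙) + 1 = ⅚ + 1 = 11/6)
D(h) = -30 (D(h) = -5*6 = -30)
D(21) - N(-7, p(f)) = -30 - 1*11/6 = -30 - 11/6 = -191/6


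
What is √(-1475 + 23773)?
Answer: √22298 ≈ 149.33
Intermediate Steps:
√(-1475 + 23773) = √22298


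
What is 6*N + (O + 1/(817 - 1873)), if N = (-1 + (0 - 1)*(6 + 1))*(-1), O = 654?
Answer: 741311/1056 ≈ 702.00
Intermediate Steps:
N = 8 (N = (-1 - 1*7)*(-1) = (-1 - 7)*(-1) = -8*(-1) = 8)
6*N + (O + 1/(817 - 1873)) = 6*8 + (654 + 1/(817 - 1873)) = 48 + (654 + 1/(-1056)) = 48 + (654 - 1/1056) = 48 + 690623/1056 = 741311/1056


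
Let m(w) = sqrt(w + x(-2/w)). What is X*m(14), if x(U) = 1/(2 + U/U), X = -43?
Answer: -43*sqrt(129)/3 ≈ -162.80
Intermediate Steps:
x(U) = 1/3 (x(U) = 1/(2 + 1) = 1/3)
m(w) = sqrt(1/3 + w) (m(w) = sqrt(w + 1/3) = sqrt(1/3 + w))
X*m(14) = -43*sqrt(3 + 9*14)/3 = -43*sqrt(3 + 126)/3 = -43*sqrt(129)/3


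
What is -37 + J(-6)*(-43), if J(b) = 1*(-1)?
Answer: 6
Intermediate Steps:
J(b) = -1
-37 + J(-6)*(-43) = -37 - 1*(-43) = -37 + 43 = 6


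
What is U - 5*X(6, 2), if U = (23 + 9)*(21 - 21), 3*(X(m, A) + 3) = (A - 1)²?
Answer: 40/3 ≈ 13.333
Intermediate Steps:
X(m, A) = -3 + (-1 + A)²/3 (X(m, A) = -3 + (A - 1)²/3 = -3 + (-1 + A)²/3)
U = 0 (U = 32*0 = 0)
U - 5*X(6, 2) = 0 - 5*(-3 + (-1 + 2)²/3) = 0 - 5*(-3 + (⅓)*1²) = 0 - 5*(-3 + (⅓)*1) = 0 - 5*(-3 + ⅓) = 0 - 5*(-8/3) = 0 + 40/3 = 40/3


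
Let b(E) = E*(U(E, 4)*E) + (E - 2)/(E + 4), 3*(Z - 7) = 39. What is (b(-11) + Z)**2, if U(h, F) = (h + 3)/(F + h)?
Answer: 1256641/49 ≈ 25646.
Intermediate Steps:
U(h, F) = (3 + h)/(F + h)
Z = 20 (Z = 7 + (1/3)*39 = 7 + 13 = 20)
b(E) = (-2 + E)/(4 + E) + E**2*(3 + E)/(4 + E) (b(E) = E*(((3 + E)/(4 + E))*E) + (E - 2)/(E + 4) = E*(E*(3 + E)/(4 + E)) + (-2 + E)/(4 + E) = E**2*(3 + E)/(4 + E) + (-2 + E)/(4 + E) = (-2 + E)/(4 + E) + E**2*(3 + E)/(4 + E))
(b(-11) + Z)**2 = ((-2 - 11 + (-11)**3 + 3*(-11)**2)/(4 - 11) + 20)**2 = ((-2 - 11 - 1331 + 3*121)/(-7) + 20)**2 = (-(-2 - 11 - 1331 + 363)/7 + 20)**2 = (-1/7*(-981) + 20)**2 = (981/7 + 20)**2 = (1121/7)**2 = 1256641/49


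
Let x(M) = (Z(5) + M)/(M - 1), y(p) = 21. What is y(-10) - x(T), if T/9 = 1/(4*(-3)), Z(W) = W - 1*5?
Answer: 144/7 ≈ 20.571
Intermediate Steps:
Z(W) = -5 + W (Z(W) = W - 5 = -5 + W)
T = -¾ (T = 9/((4*(-3))) = 9/(-12) = 9*(-1/12) = -¾ ≈ -0.75000)
x(M) = M/(-1 + M) (x(M) = ((-5 + 5) + M)/(M - 1) = (0 + M)/(-1 + M) = M/(-1 + M))
y(-10) - x(T) = 21 - (-3)/(4*(-1 - ¾)) = 21 - (-3)/(4*(-7/4)) = 21 - (-3)*(-4)/(4*7) = 21 - 1*3/7 = 21 - 3/7 = 144/7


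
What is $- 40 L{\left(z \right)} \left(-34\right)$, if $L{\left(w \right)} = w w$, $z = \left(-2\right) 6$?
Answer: $195840$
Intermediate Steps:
$z = -12$
$L{\left(w \right)} = w^{2}$
$- 40 L{\left(z \right)} \left(-34\right) = - 40 \left(-12\right)^{2} \left(-34\right) = \left(-40\right) 144 \left(-34\right) = \left(-5760\right) \left(-34\right) = 195840$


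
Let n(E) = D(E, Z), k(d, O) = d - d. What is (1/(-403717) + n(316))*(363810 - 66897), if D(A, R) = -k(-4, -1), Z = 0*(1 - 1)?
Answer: -296913/403717 ≈ -0.73545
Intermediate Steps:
Z = 0 (Z = 0*0 = 0)
k(d, O) = 0
D(A, R) = 0 (D(A, R) = -1*0 = 0)
n(E) = 0
(1/(-403717) + n(316))*(363810 - 66897) = (1/(-403717) + 0)*(363810 - 66897) = (-1/403717 + 0)*296913 = -1/403717*296913 = -296913/403717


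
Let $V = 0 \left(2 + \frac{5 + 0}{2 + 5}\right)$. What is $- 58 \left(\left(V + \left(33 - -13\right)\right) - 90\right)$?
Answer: $2552$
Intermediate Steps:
$V = 0$ ($V = 0 \left(2 + \frac{5}{7}\right) = 0 \cdot \frac{19}{7} = 0$)
$- 58 \left(\left(V + \left(33 - -13\right)\right) - 90\right) = - 58 \left(\left(0 + \left(33 - -13\right)\right) - 90\right) = - 58 \left(\left(0 + \left(33 + 13\right)\right) - 90\right) = - 58 \left(\left(0 + 46\right) - 90\right) = - 58 \left(46 - 90\right) = \left(-58\right) \left(-44\right) = 2552$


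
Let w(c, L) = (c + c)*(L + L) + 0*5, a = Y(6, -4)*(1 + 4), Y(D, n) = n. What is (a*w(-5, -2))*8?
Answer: -6400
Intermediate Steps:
a = -20 (a = -4*(1 + 4) = -4*5 = -20)
w(c, L) = 4*L*c (w(c, L) = (2*c)*(2*L) + 0 = 4*L*c + 0 = 4*L*c)
(a*w(-5, -2))*8 = -80*(-2)*(-5)*8 = -20*40*8 = -800*8 = -6400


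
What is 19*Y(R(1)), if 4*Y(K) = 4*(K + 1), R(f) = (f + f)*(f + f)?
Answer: 95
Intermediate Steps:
R(f) = 4*f² (R(f) = (2*f)*(2*f) = 4*f²)
Y(K) = 1 + K (Y(K) = (4*(K + 1))/4 = (4*(1 + K))/4 = (4 + 4*K)/4 = 1 + K)
19*Y(R(1)) = 19*(1 + 4*1²) = 19*(1 + 4*1) = 19*(1 + 4) = 19*5 = 95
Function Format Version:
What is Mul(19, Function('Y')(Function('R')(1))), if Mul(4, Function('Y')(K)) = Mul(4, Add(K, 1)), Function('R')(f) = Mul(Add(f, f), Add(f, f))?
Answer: 95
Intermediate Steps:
Function('R')(f) = Mul(4, Pow(f, 2)) (Function('R')(f) = Mul(Mul(2, f), Mul(2, f)) = Mul(4, Pow(f, 2)))
Function('Y')(K) = Add(1, K) (Function('Y')(K) = Mul(Rational(1, 4), Mul(4, Add(K, 1))) = Mul(Rational(1, 4), Mul(4, Add(1, K))) = Mul(Rational(1, 4), Add(4, Mul(4, K))) = Add(1, K))
Mul(19, Function('Y')(Function('R')(1))) = Mul(19, Add(1, Mul(4, Pow(1, 2)))) = Mul(19, Add(1, Mul(4, 1))) = Mul(19, Add(1, 4)) = Mul(19, 5) = 95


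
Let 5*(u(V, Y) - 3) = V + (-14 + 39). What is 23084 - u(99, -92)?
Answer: 115281/5 ≈ 23056.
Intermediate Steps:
u(V, Y) = 8 + V/5 (u(V, Y) = 3 + (V + (-14 + 39))/5 = 3 + (V + 25)/5 = 3 + (25 + V)/5 = 3 + (5 + V/5) = 8 + V/5)
23084 - u(99, -92) = 23084 - (8 + (1/5)*99) = 23084 - (8 + 99/5) = 23084 - 1*139/5 = 23084 - 139/5 = 115281/5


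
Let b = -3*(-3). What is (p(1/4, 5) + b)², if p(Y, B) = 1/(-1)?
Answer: 64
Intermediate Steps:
b = 9
p(Y, B) = -1 (p(Y, B) = 1*(-1) = -1)
(p(1/4, 5) + b)² = (-1 + 9)² = 8² = 64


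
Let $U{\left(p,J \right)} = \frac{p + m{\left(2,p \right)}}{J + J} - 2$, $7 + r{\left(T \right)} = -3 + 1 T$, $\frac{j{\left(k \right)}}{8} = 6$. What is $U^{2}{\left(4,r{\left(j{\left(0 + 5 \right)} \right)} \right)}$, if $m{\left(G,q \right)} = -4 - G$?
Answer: $\frac{5929}{1444} \approx 4.106$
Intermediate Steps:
$j{\left(k \right)} = 48$ ($j{\left(k \right)} = 8 \cdot 6 = 48$)
$r{\left(T \right)} = -10 + T$ ($r{\left(T \right)} = -7 + \left(-3 + 1 T\right) = -7 + \left(-3 + T\right) = -10 + T$)
$U{\left(p,J \right)} = -2 + \frac{-6 + p}{2 J}$ ($U{\left(p,J \right)} = \frac{p - 6}{J + J} - 2 = \frac{p - 6}{2 J} - 2 = \left(p - 6\right) \frac{1}{2 J} - 2 = \left(-6 + p\right) \frac{1}{2 J} - 2 = \frac{-6 + p}{2 J} - 2 = -2 + \frac{-6 + p}{2 J}$)
$U^{2}{\left(4,r{\left(j{\left(0 + 5 \right)} \right)} \right)} = \left(\frac{-6 + 4 - 4 \left(-10 + 48\right)}{2 \left(-10 + 48\right)}\right)^{2} = \left(\frac{-6 + 4 - 152}{2 \cdot 38}\right)^{2} = \left(\frac{1}{2} \cdot \frac{1}{38} \left(-6 + 4 - 152\right)\right)^{2} = \left(\frac{1}{2} \cdot \frac{1}{38} \left(-154\right)\right)^{2} = \left(- \frac{77}{38}\right)^{2} = \frac{5929}{1444}$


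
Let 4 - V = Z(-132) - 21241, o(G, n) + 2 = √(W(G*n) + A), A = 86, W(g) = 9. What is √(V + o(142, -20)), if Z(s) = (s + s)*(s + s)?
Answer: √(-48453 + √95) ≈ 220.1*I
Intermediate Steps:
Z(s) = 4*s² (Z(s) = (2*s)*(2*s) = 4*s²)
o(G, n) = -2 + √95 (o(G, n) = -2 + √(9 + 86) = -2 + √95)
V = -48451 (V = 4 - (4*(-132)² - 21241) = 4 - (4*17424 - 21241) = 4 - (69696 - 21241) = 4 - 1*48455 = 4 - 48455 = -48451)
√(V + o(142, -20)) = √(-48451 + (-2 + √95)) = √(-48453 + √95)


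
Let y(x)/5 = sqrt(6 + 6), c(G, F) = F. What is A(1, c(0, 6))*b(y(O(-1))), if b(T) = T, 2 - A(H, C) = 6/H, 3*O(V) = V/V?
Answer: -40*sqrt(3) ≈ -69.282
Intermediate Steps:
O(V) = 1/3 (O(V) = (V/V)/3 = (1/3)*1 = 1/3)
y(x) = 10*sqrt(3) (y(x) = 5*sqrt(6 + 6) = 5*sqrt(12) = 5*(2*sqrt(3)) = 10*sqrt(3))
A(H, C) = 2 - 6/H
A(1, c(0, 6))*b(y(O(-1))) = (2 - 6/1)*(10*sqrt(3)) = (2 - 6*1)*(10*sqrt(3)) = (2 - 6)*(10*sqrt(3)) = -40*sqrt(3)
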